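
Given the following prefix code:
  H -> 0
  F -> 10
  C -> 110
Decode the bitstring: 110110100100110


Decoding step by step:
Bits 110 -> C
Bits 110 -> C
Bits 10 -> F
Bits 0 -> H
Bits 10 -> F
Bits 0 -> H
Bits 110 -> C


Decoded message: CCFHFHC


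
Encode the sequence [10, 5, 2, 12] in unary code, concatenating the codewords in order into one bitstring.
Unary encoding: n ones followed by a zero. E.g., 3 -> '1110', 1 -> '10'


Encode each number as n ones followed by a terminating 0:
  10 -> 11111111110 (11 bits)
  5 -> 111110 (6 bits)
  2 -> 110 (3 bits)
  12 -> 1111111111110 (13 bits)
Total length = 11 + 6 + 3 + 13 = 33 bits.

Unary([10, 5, 2, 12]) = 111111111101111101101111111111110 (33 bits)


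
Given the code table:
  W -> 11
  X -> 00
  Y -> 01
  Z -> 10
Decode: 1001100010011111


Decoding:
10 -> Z
01 -> Y
10 -> Z
00 -> X
10 -> Z
01 -> Y
11 -> W
11 -> W


Result: ZYZXZYWW


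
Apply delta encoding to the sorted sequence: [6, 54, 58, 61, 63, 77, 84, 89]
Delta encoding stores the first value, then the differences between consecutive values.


First value: 6
Deltas:
  54 - 6 = 48
  58 - 54 = 4
  61 - 58 = 3
  63 - 61 = 2
  77 - 63 = 14
  84 - 77 = 7
  89 - 84 = 5


Delta encoded: [6, 48, 4, 3, 2, 14, 7, 5]


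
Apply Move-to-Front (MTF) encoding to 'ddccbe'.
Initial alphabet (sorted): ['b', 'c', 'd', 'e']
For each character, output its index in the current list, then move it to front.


MTF encoding:
'd': index 2 in ['b', 'c', 'd', 'e'] -> ['d', 'b', 'c', 'e']
'd': index 0 in ['d', 'b', 'c', 'e'] -> ['d', 'b', 'c', 'e']
'c': index 2 in ['d', 'b', 'c', 'e'] -> ['c', 'd', 'b', 'e']
'c': index 0 in ['c', 'd', 'b', 'e'] -> ['c', 'd', 'b', 'e']
'b': index 2 in ['c', 'd', 'b', 'e'] -> ['b', 'c', 'd', 'e']
'e': index 3 in ['b', 'c', 'd', 'e'] -> ['e', 'b', 'c', 'd']


Output: [2, 0, 2, 0, 2, 3]


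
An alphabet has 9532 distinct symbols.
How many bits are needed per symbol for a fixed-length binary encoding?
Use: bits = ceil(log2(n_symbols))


log2(9532) = 13.2186
Bracket: 2^13 = 8192 < 9532 <= 2^14 = 16384
So ceil(log2(9532)) = 14

bits = ceil(log2(9532)) = ceil(13.2186) = 14 bits


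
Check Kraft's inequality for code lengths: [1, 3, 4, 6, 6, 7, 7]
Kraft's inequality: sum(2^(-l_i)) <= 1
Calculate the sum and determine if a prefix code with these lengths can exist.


Sum = 2^(-1) + 2^(-3) + 2^(-4) + 2^(-6) + 2^(-6) + 2^(-7) + 2^(-7)
    = 0.5 + 0.125 + 0.0625 + 0.015625 + 0.015625 + 0.0078125 + 0.0078125
    = 94/128 = 0.734375
Since 0.734375 <= 1, Kraft's inequality IS satisfied.
A prefix code with these lengths CAN exist.

Kraft sum = 0.734375. Satisfied.


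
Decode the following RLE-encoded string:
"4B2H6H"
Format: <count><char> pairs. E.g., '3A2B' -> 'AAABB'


Expanding each <count><char> pair:
  4B -> 'BBBB'
  2H -> 'HH'
  6H -> 'HHHHHH'

Decoded = BBBBHHHHHHHH


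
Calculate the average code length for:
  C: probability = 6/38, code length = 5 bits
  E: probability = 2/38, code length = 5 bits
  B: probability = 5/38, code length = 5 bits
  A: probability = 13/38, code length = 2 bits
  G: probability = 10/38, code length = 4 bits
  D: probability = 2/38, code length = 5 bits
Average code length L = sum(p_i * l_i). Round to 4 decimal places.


Weighted contributions p_i * l_i:
  C: (6/38) * 5 = 30/38
  E: (2/38) * 5 = 10/38
  B: (5/38) * 5 = 25/38
  A: (13/38) * 2 = 26/38
  G: (10/38) * 4 = 40/38
  D: (2/38) * 5 = 10/38
Sum = (30 + 10 + 25 + 26 + 40 + 10)/38 = 141/38

L = 141/38 = 3.7105 bits/symbol


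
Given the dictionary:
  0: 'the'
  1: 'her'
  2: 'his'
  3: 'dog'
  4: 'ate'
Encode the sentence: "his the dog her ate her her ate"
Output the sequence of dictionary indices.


Look up each word in the dictionary:
  'his' -> 2
  'the' -> 0
  'dog' -> 3
  'her' -> 1
  'ate' -> 4
  'her' -> 1
  'her' -> 1
  'ate' -> 4

Encoded: [2, 0, 3, 1, 4, 1, 1, 4]


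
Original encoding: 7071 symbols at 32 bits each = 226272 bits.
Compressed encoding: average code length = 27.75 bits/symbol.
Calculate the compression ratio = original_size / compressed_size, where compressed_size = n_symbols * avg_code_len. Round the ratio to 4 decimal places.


original_size = n_symbols * orig_bits = 7071 * 32 = 226272 bits
compressed_size = n_symbols * avg_code_len = 7071 * 27.75 = 196220.25 bits
ratio = original_size / compressed_size = 226272 / 196220.25 = 1.1532

Compression ratio = 1.1532


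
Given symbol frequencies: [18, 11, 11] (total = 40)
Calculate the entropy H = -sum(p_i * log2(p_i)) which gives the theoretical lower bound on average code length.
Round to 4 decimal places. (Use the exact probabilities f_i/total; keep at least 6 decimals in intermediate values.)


Per-symbol terms -p_i * log2(p_i) with p_i = f_i/40:
  p = 18/40 = 0.450000: log2(p) = -1.152003, -p*log2(p) = 0.518401
  p = 11/40 = 0.275000: log2(p) = -1.862496, -p*log2(p) = 0.512187
  p = 11/40 = 0.275000: log2(p) = -1.862496, -p*log2(p) = 0.512187
H = 0.518401 + 0.512187 + 0.512187 = 1.542775

H = 1.5428 bits/symbol


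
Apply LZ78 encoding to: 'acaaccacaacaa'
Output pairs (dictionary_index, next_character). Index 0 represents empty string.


LZ78 encoding steps:
Dictionary: {0: ''}
Step 1: w='' (idx 0), next='a' -> output (0, 'a'), add 'a' as idx 1
Step 2: w='' (idx 0), next='c' -> output (0, 'c'), add 'c' as idx 2
Step 3: w='a' (idx 1), next='a' -> output (1, 'a'), add 'aa' as idx 3
Step 4: w='c' (idx 2), next='c' -> output (2, 'c'), add 'cc' as idx 4
Step 5: w='a' (idx 1), next='c' -> output (1, 'c'), add 'ac' as idx 5
Step 6: w='aa' (idx 3), next='c' -> output (3, 'c'), add 'aac' as idx 6
Step 7: w='aa' (idx 3), end of input -> output (3, '')


Encoded: [(0, 'a'), (0, 'c'), (1, 'a'), (2, 'c'), (1, 'c'), (3, 'c'), (3, '')]


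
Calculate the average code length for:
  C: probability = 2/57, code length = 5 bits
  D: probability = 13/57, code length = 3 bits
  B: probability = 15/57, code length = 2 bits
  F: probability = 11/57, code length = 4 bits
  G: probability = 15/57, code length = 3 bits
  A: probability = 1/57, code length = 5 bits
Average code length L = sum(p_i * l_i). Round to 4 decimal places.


Weighted contributions p_i * l_i:
  C: (2/57) * 5 = 10/57
  D: (13/57) * 3 = 39/57
  B: (15/57) * 2 = 30/57
  F: (11/57) * 4 = 44/57
  G: (15/57) * 3 = 45/57
  A: (1/57) * 5 = 5/57
Sum = (10 + 39 + 30 + 44 + 45 + 5)/57 = 173/57

L = 173/57 = 3.0351 bits/symbol


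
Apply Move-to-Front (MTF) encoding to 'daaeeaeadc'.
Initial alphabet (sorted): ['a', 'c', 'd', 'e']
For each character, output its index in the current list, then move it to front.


MTF encoding:
'd': index 2 in ['a', 'c', 'd', 'e'] -> ['d', 'a', 'c', 'e']
'a': index 1 in ['d', 'a', 'c', 'e'] -> ['a', 'd', 'c', 'e']
'a': index 0 in ['a', 'd', 'c', 'e'] -> ['a', 'd', 'c', 'e']
'e': index 3 in ['a', 'd', 'c', 'e'] -> ['e', 'a', 'd', 'c']
'e': index 0 in ['e', 'a', 'd', 'c'] -> ['e', 'a', 'd', 'c']
'a': index 1 in ['e', 'a', 'd', 'c'] -> ['a', 'e', 'd', 'c']
'e': index 1 in ['a', 'e', 'd', 'c'] -> ['e', 'a', 'd', 'c']
'a': index 1 in ['e', 'a', 'd', 'c'] -> ['a', 'e', 'd', 'c']
'd': index 2 in ['a', 'e', 'd', 'c'] -> ['d', 'a', 'e', 'c']
'c': index 3 in ['d', 'a', 'e', 'c'] -> ['c', 'd', 'a', 'e']


Output: [2, 1, 0, 3, 0, 1, 1, 1, 2, 3]


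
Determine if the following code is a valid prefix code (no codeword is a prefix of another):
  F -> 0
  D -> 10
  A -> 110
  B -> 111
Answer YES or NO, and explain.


Checking each pair (does one codeword prefix another?):
  F='0' vs D='10': no prefix
  F='0' vs A='110': no prefix
  F='0' vs B='111': no prefix
  D='10' vs F='0': no prefix
  D='10' vs A='110': no prefix
  D='10' vs B='111': no prefix
  A='110' vs F='0': no prefix
  A='110' vs D='10': no prefix
  A='110' vs B='111': no prefix
  B='111' vs F='0': no prefix
  B='111' vs D='10': no prefix
  B='111' vs A='110': no prefix
No violation found over all pairs.

YES -- this is a valid prefix code. No codeword is a prefix of any other codeword.


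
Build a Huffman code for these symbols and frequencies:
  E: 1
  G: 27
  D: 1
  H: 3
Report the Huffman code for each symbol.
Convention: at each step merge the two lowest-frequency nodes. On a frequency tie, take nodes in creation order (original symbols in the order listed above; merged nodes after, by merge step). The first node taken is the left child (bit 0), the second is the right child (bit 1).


Huffman tree construction:
Step 1: Merge E(1) + D(1) = 2
Step 2: Merge (E+D)(2) + H(3) = 5
Step 3: Merge ((E+D)+H)(5) + G(27) = 32
Read each symbol's code off the tree from the root (left child = 0, right child = 1).

Codes:
  E: 000 (length 3)
  G: 1 (length 1)
  D: 001 (length 3)
  H: 01 (length 2)
Average code length: 39/32 = 1.2188 bits/symbol


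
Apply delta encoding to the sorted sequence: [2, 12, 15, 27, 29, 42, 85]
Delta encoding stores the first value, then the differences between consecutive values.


First value: 2
Deltas:
  12 - 2 = 10
  15 - 12 = 3
  27 - 15 = 12
  29 - 27 = 2
  42 - 29 = 13
  85 - 42 = 43


Delta encoded: [2, 10, 3, 12, 2, 13, 43]


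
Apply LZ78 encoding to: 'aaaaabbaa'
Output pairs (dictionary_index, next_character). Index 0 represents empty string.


LZ78 encoding steps:
Dictionary: {0: ''}
Step 1: w='' (idx 0), next='a' -> output (0, 'a'), add 'a' as idx 1
Step 2: w='a' (idx 1), next='a' -> output (1, 'a'), add 'aa' as idx 2
Step 3: w='aa' (idx 2), next='b' -> output (2, 'b'), add 'aab' as idx 3
Step 4: w='' (idx 0), next='b' -> output (0, 'b'), add 'b' as idx 4
Step 5: w='aa' (idx 2), end of input -> output (2, '')


Encoded: [(0, 'a'), (1, 'a'), (2, 'b'), (0, 'b'), (2, '')]


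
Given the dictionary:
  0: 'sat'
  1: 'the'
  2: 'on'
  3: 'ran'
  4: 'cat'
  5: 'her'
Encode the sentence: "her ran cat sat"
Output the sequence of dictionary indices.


Look up each word in the dictionary:
  'her' -> 5
  'ran' -> 3
  'cat' -> 4
  'sat' -> 0

Encoded: [5, 3, 4, 0]


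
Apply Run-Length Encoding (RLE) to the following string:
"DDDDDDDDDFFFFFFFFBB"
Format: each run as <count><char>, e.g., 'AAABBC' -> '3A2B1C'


Scanning runs left to right:
  i=0: run of 'D' x 9 -> '9D'
  i=9: run of 'F' x 8 -> '8F'
  i=17: run of 'B' x 2 -> '2B'

RLE = 9D8F2B


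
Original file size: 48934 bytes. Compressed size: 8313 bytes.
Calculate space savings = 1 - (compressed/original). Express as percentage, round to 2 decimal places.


ratio = compressed/original = 8313/48934 = 0.169882
savings = 1 - ratio = 1 - 0.169882 = 0.830118
as a percentage: 0.830118 * 100 = 83.01%

Space savings = 1 - 8313/48934 = 83.01%


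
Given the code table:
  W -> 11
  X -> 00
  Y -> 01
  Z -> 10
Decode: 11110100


Decoding:
11 -> W
11 -> W
01 -> Y
00 -> X


Result: WWYX


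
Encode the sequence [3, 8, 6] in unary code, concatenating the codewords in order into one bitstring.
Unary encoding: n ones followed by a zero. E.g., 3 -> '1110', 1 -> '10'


Encode each number as n ones followed by a terminating 0:
  3 -> 1110 (4 bits)
  8 -> 111111110 (9 bits)
  6 -> 1111110 (7 bits)
Total length = 4 + 9 + 7 = 20 bits.

Unary([3, 8, 6]) = 11101111111101111110 (20 bits)


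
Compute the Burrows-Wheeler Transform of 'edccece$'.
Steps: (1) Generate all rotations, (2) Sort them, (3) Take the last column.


Rotations (sorted):
  0: $edccece -> last char: e
  1: ccece$ed -> last char: d
  2: ce$edcce -> last char: e
  3: cece$edc -> last char: c
  4: dccece$e -> last char: e
  5: e$edccec -> last char: c
  6: ece$edcc -> last char: c
  7: edccece$ -> last char: $


BWT = edececc$


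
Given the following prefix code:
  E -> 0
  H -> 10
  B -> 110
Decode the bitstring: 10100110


Decoding step by step:
Bits 10 -> H
Bits 10 -> H
Bits 0 -> E
Bits 110 -> B


Decoded message: HHEB


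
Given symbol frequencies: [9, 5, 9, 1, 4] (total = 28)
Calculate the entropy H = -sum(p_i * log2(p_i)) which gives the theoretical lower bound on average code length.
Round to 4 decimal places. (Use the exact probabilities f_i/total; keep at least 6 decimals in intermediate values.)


Per-symbol terms -p_i * log2(p_i) with p_i = f_i/28:
  p = 9/28 = 0.321429: log2(p) = -1.637430, -p*log2(p) = 0.526317
  p = 5/28 = 0.178571: log2(p) = -2.485427, -p*log2(p) = 0.443826
  p = 9/28 = 0.321429: log2(p) = -1.637430, -p*log2(p) = 0.526317
  p = 1/28 = 0.035714: log2(p) = -4.807355, -p*log2(p) = 0.171691
  p = 4/28 = 0.142857: log2(p) = -2.807355, -p*log2(p) = 0.401051
H = 0.526317 + 0.443826 + 0.526317 + 0.171691 + 0.401051 = 2.069202

H = 2.0692 bits/symbol


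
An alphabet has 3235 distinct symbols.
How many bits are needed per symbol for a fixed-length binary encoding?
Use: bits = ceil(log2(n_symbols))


log2(3235) = 11.6595
Bracket: 2^11 = 2048 < 3235 <= 2^12 = 4096
So ceil(log2(3235)) = 12

bits = ceil(log2(3235)) = ceil(11.6595) = 12 bits


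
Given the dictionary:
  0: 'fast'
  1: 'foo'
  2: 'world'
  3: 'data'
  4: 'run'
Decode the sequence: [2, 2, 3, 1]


Look up each index in the dictionary:
  2 -> 'world'
  2 -> 'world'
  3 -> 'data'
  1 -> 'foo'

Decoded: "world world data foo"


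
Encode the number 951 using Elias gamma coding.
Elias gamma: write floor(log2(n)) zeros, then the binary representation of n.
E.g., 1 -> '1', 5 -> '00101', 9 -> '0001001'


num_bits = floor(log2(951)) + 1 = 10
leading_zeros = num_bits - 1 = 9
binary(951) = 1110110111

Elias gamma(951) = '000000000' + '1110110111' = 0000000001110110111 (19 bits)


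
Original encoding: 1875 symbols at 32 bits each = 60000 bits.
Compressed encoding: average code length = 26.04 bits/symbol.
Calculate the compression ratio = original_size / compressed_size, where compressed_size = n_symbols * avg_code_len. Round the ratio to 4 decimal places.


original_size = n_symbols * orig_bits = 1875 * 32 = 60000 bits
compressed_size = n_symbols * avg_code_len = 1875 * 26.04 = 48825.0 bits
ratio = original_size / compressed_size = 60000 / 48825.0 = 1.2289

Compression ratio = 1.2289


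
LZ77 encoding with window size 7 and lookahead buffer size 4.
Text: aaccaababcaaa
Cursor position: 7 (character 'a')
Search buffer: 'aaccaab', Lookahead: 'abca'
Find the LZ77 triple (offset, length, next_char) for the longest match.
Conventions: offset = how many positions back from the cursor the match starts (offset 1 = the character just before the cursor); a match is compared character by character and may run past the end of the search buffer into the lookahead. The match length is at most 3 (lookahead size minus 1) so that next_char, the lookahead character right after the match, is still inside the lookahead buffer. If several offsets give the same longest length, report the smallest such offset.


Try each offset into the search buffer:
  offset=1 (pos 6, char 'b'): match length 0
  offset=2 (pos 5, char 'a'): match length 2
  offset=3 (pos 4, char 'a'): match length 1
  offset=4 (pos 3, char 'c'): match length 0
  offset=5 (pos 2, char 'c'): match length 0
  offset=6 (pos 1, char 'a'): match length 1
  offset=7 (pos 0, char 'a'): match length 1
Longest match has length 2 at offset 2.
next_char = character at position 7 + 2 = 9 -> 'c'

Best match: offset=2, length=2 (matching 'ab' starting at position 5)
LZ77 triple: (2, 2, 'c')


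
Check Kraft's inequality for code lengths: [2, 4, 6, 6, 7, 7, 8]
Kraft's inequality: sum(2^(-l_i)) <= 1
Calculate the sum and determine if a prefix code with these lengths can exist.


Sum = 2^(-2) + 2^(-4) + 2^(-6) + 2^(-6) + 2^(-7) + 2^(-7) + 2^(-8)
    = 0.25 + 0.0625 + 0.015625 + 0.015625 + 0.0078125 + 0.0078125 + 0.00390625
    = 93/256 = 0.36328125
Since 0.36328125 <= 1, Kraft's inequality IS satisfied.
A prefix code with these lengths CAN exist.

Kraft sum = 0.36328125. Satisfied.


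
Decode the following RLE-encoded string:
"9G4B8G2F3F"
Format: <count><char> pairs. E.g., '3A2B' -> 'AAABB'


Expanding each <count><char> pair:
  9G -> 'GGGGGGGGG'
  4B -> 'BBBB'
  8G -> 'GGGGGGGG'
  2F -> 'FF'
  3F -> 'FFF'

Decoded = GGGGGGGGGBBBBGGGGGGGGFFFFF


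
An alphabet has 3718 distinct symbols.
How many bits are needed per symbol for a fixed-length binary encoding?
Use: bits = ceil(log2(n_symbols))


log2(3718) = 11.8603
Bracket: 2^11 = 2048 < 3718 <= 2^12 = 4096
So ceil(log2(3718)) = 12

bits = ceil(log2(3718)) = ceil(11.8603) = 12 bits


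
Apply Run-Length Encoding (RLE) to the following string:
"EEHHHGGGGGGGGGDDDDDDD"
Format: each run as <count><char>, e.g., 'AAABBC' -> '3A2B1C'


Scanning runs left to right:
  i=0: run of 'E' x 2 -> '2E'
  i=2: run of 'H' x 3 -> '3H'
  i=5: run of 'G' x 9 -> '9G'
  i=14: run of 'D' x 7 -> '7D'

RLE = 2E3H9G7D


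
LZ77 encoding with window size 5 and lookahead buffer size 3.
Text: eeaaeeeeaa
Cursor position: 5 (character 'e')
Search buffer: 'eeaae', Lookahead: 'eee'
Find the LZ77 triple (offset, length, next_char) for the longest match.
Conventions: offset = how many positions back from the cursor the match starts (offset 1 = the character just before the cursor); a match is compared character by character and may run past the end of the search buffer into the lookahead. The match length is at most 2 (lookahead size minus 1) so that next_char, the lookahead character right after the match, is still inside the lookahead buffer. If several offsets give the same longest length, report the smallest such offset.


Try each offset into the search buffer:
  offset=1 (pos 4, char 'e'): match length 2
  offset=2 (pos 3, char 'a'): match length 0
  offset=3 (pos 2, char 'a'): match length 0
  offset=4 (pos 1, char 'e'): match length 1
  offset=5 (pos 0, char 'e'): match length 2
Longest match has length 2, found at offsets 1, 5; take the smallest, offset 1.
next_char = character at position 5 + 2 = 7 -> 'e'

Best match: offset=1, length=2 (matching 'ee' starting at position 4)
LZ77 triple: (1, 2, 'e')


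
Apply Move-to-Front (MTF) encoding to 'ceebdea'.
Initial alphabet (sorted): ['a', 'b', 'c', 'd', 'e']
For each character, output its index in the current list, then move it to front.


MTF encoding:
'c': index 2 in ['a', 'b', 'c', 'd', 'e'] -> ['c', 'a', 'b', 'd', 'e']
'e': index 4 in ['c', 'a', 'b', 'd', 'e'] -> ['e', 'c', 'a', 'b', 'd']
'e': index 0 in ['e', 'c', 'a', 'b', 'd'] -> ['e', 'c', 'a', 'b', 'd']
'b': index 3 in ['e', 'c', 'a', 'b', 'd'] -> ['b', 'e', 'c', 'a', 'd']
'd': index 4 in ['b', 'e', 'c', 'a', 'd'] -> ['d', 'b', 'e', 'c', 'a']
'e': index 2 in ['d', 'b', 'e', 'c', 'a'] -> ['e', 'd', 'b', 'c', 'a']
'a': index 4 in ['e', 'd', 'b', 'c', 'a'] -> ['a', 'e', 'd', 'b', 'c']


Output: [2, 4, 0, 3, 4, 2, 4]


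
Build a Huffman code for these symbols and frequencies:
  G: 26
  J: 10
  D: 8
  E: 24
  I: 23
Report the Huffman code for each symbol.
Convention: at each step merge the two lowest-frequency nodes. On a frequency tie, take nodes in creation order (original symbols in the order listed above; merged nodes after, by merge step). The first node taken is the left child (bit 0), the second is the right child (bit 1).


Huffman tree construction:
Step 1: Merge D(8) + J(10) = 18
Step 2: Merge (D+J)(18) + I(23) = 41
Step 3: Merge E(24) + G(26) = 50
Step 4: Merge ((D+J)+I)(41) + (E+G)(50) = 91
Read each symbol's code off the tree from the root (left child = 0, right child = 1).

Codes:
  G: 11 (length 2)
  J: 001 (length 3)
  D: 000 (length 3)
  E: 10 (length 2)
  I: 01 (length 2)
Average code length: 200/91 = 2.1978 bits/symbol


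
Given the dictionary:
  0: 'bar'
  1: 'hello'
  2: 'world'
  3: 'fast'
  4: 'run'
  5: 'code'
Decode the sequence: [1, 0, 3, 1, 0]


Look up each index in the dictionary:
  1 -> 'hello'
  0 -> 'bar'
  3 -> 'fast'
  1 -> 'hello'
  0 -> 'bar'

Decoded: "hello bar fast hello bar"


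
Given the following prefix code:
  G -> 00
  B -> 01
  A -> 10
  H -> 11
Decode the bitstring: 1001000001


Decoding step by step:
Bits 10 -> A
Bits 01 -> B
Bits 00 -> G
Bits 00 -> G
Bits 01 -> B


Decoded message: ABGGB


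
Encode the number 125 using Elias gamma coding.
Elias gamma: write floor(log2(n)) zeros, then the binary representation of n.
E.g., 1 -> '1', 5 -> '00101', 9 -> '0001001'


num_bits = floor(log2(125)) + 1 = 7
leading_zeros = num_bits - 1 = 6
binary(125) = 1111101

Elias gamma(125) = '000000' + '1111101' = 0000001111101 (13 bits)


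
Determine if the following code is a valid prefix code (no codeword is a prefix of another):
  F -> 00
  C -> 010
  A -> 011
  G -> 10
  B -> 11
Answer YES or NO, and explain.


Checking each pair (does one codeword prefix another?):
  F='00' vs C='010': no prefix
  F='00' vs A='011': no prefix
  F='00' vs G='10': no prefix
  F='00' vs B='11': no prefix
  C='010' vs F='00': no prefix
  C='010' vs A='011': no prefix
  C='010' vs G='10': no prefix
  C='010' vs B='11': no prefix
  A='011' vs F='00': no prefix
  A='011' vs C='010': no prefix
  A='011' vs G='10': no prefix
  A='011' vs B='11': no prefix
  G='10' vs F='00': no prefix
  G='10' vs C='010': no prefix
  G='10' vs A='011': no prefix
  G='10' vs B='11': no prefix
  B='11' vs F='00': no prefix
  B='11' vs C='010': no prefix
  B='11' vs A='011': no prefix
  B='11' vs G='10': no prefix
No violation found over all pairs.

YES -- this is a valid prefix code. No codeword is a prefix of any other codeword.


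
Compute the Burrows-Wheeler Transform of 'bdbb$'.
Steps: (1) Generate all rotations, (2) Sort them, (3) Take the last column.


Rotations (sorted):
  0: $bdbb -> last char: b
  1: b$bdb -> last char: b
  2: bb$bd -> last char: d
  3: bdbb$ -> last char: $
  4: dbb$b -> last char: b


BWT = bbd$b


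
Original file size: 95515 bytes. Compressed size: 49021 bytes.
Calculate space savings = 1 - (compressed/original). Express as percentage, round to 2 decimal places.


ratio = compressed/original = 49021/95515 = 0.513228
savings = 1 - ratio = 1 - 0.513228 = 0.486772
as a percentage: 0.486772 * 100 = 48.68%

Space savings = 1 - 49021/95515 = 48.68%


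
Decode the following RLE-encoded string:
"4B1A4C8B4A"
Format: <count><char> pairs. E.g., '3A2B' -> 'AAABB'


Expanding each <count><char> pair:
  4B -> 'BBBB'
  1A -> 'A'
  4C -> 'CCCC'
  8B -> 'BBBBBBBB'
  4A -> 'AAAA'

Decoded = BBBBACCCCBBBBBBBBAAAA


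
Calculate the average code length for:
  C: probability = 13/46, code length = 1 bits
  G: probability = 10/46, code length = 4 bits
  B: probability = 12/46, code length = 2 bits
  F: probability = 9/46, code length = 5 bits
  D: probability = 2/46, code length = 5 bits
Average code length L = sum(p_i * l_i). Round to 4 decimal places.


Weighted contributions p_i * l_i:
  C: (13/46) * 1 = 13/46
  G: (10/46) * 4 = 40/46
  B: (12/46) * 2 = 24/46
  F: (9/46) * 5 = 45/46
  D: (2/46) * 5 = 10/46
Sum = (13 + 40 + 24 + 45 + 10)/46 = 132/46

L = 132/46 = 2.8696 bits/symbol


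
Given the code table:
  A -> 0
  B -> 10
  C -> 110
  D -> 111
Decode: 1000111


Decoding:
10 -> B
0 -> A
0 -> A
111 -> D


Result: BAAD


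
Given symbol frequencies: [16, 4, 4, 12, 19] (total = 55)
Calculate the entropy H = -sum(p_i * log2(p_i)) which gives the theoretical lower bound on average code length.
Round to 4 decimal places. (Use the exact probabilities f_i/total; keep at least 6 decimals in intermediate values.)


Per-symbol terms -p_i * log2(p_i) with p_i = f_i/55:
  p = 16/55 = 0.290909: log2(p) = -1.781360, -p*log2(p) = 0.518214
  p = 4/55 = 0.072727: log2(p) = -3.781360, -p*log2(p) = 0.275008
  p = 4/55 = 0.072727: log2(p) = -3.781360, -p*log2(p) = 0.275008
  p = 12/55 = 0.218182: log2(p) = -2.196397, -p*log2(p) = 0.479214
  p = 19/55 = 0.345455: log2(p) = -1.533432, -p*log2(p) = 0.529731
H = 0.518214 + 0.275008 + 0.275008 + 0.479214 + 0.529731 = 2.077175

H = 2.0772 bits/symbol


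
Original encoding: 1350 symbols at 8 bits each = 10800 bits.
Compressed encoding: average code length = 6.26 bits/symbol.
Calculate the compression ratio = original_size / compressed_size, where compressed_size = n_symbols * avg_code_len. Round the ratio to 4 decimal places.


original_size = n_symbols * orig_bits = 1350 * 8 = 10800 bits
compressed_size = n_symbols * avg_code_len = 1350 * 6.26 = 8451.0 bits
ratio = original_size / compressed_size = 10800 / 8451.0 = 1.278

Compression ratio = 1.278


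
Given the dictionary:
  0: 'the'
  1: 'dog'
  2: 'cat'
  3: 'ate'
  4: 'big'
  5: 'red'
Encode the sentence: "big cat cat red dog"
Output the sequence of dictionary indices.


Look up each word in the dictionary:
  'big' -> 4
  'cat' -> 2
  'cat' -> 2
  'red' -> 5
  'dog' -> 1

Encoded: [4, 2, 2, 5, 1]


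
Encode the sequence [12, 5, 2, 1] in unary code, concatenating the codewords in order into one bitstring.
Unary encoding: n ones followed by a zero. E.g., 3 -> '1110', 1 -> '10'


Encode each number as n ones followed by a terminating 0:
  12 -> 1111111111110 (13 bits)
  5 -> 111110 (6 bits)
  2 -> 110 (3 bits)
  1 -> 10 (2 bits)
Total length = 13 + 6 + 3 + 2 = 24 bits.

Unary([12, 5, 2, 1]) = 111111111111011111011010 (24 bits)


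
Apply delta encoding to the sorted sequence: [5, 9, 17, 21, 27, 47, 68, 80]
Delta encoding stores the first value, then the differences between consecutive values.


First value: 5
Deltas:
  9 - 5 = 4
  17 - 9 = 8
  21 - 17 = 4
  27 - 21 = 6
  47 - 27 = 20
  68 - 47 = 21
  80 - 68 = 12


Delta encoded: [5, 4, 8, 4, 6, 20, 21, 12]


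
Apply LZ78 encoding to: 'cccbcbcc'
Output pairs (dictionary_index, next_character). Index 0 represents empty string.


LZ78 encoding steps:
Dictionary: {0: ''}
Step 1: w='' (idx 0), next='c' -> output (0, 'c'), add 'c' as idx 1
Step 2: w='c' (idx 1), next='c' -> output (1, 'c'), add 'cc' as idx 2
Step 3: w='' (idx 0), next='b' -> output (0, 'b'), add 'b' as idx 3
Step 4: w='c' (idx 1), next='b' -> output (1, 'b'), add 'cb' as idx 4
Step 5: w='cc' (idx 2), end of input -> output (2, '')


Encoded: [(0, 'c'), (1, 'c'), (0, 'b'), (1, 'b'), (2, '')]


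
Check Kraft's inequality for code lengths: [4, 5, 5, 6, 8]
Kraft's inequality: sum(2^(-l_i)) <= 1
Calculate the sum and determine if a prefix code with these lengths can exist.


Sum = 2^(-4) + 2^(-5) + 2^(-5) + 2^(-6) + 2^(-8)
    = 0.0625 + 0.03125 + 0.03125 + 0.015625 + 0.00390625
    = 37/256 = 0.14453125
Since 0.14453125 <= 1, Kraft's inequality IS satisfied.
A prefix code with these lengths CAN exist.

Kraft sum = 0.14453125. Satisfied.


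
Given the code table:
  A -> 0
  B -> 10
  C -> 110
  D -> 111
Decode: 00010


Decoding:
0 -> A
0 -> A
0 -> A
10 -> B


Result: AAAB


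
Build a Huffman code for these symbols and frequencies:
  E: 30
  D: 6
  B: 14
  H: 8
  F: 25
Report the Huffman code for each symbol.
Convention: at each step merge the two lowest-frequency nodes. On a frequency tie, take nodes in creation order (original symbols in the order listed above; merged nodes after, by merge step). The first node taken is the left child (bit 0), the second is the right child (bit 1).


Huffman tree construction:
Step 1: Merge D(6) + H(8) = 14
Step 2: Merge B(14) + (D+H)(14) = 28
Step 3: Merge F(25) + (B+(D+H))(28) = 53
Step 4: Merge E(30) + (F+(B+(D+H)))(53) = 83
Read each symbol's code off the tree from the root (left child = 0, right child = 1).

Codes:
  E: 0 (length 1)
  D: 1110 (length 4)
  B: 110 (length 3)
  H: 1111 (length 4)
  F: 10 (length 2)
Average code length: 178/83 = 2.1446 bits/symbol


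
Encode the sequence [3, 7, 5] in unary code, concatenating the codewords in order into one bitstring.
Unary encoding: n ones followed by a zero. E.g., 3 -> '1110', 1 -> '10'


Encode each number as n ones followed by a terminating 0:
  3 -> 1110 (4 bits)
  7 -> 11111110 (8 bits)
  5 -> 111110 (6 bits)
Total length = 4 + 8 + 6 = 18 bits.

Unary([3, 7, 5]) = 111011111110111110 (18 bits)


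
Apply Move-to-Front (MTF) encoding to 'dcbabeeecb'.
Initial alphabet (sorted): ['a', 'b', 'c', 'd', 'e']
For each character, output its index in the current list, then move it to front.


MTF encoding:
'd': index 3 in ['a', 'b', 'c', 'd', 'e'] -> ['d', 'a', 'b', 'c', 'e']
'c': index 3 in ['d', 'a', 'b', 'c', 'e'] -> ['c', 'd', 'a', 'b', 'e']
'b': index 3 in ['c', 'd', 'a', 'b', 'e'] -> ['b', 'c', 'd', 'a', 'e']
'a': index 3 in ['b', 'c', 'd', 'a', 'e'] -> ['a', 'b', 'c', 'd', 'e']
'b': index 1 in ['a', 'b', 'c', 'd', 'e'] -> ['b', 'a', 'c', 'd', 'e']
'e': index 4 in ['b', 'a', 'c', 'd', 'e'] -> ['e', 'b', 'a', 'c', 'd']
'e': index 0 in ['e', 'b', 'a', 'c', 'd'] -> ['e', 'b', 'a', 'c', 'd']
'e': index 0 in ['e', 'b', 'a', 'c', 'd'] -> ['e', 'b', 'a', 'c', 'd']
'c': index 3 in ['e', 'b', 'a', 'c', 'd'] -> ['c', 'e', 'b', 'a', 'd']
'b': index 2 in ['c', 'e', 'b', 'a', 'd'] -> ['b', 'c', 'e', 'a', 'd']


Output: [3, 3, 3, 3, 1, 4, 0, 0, 3, 2]


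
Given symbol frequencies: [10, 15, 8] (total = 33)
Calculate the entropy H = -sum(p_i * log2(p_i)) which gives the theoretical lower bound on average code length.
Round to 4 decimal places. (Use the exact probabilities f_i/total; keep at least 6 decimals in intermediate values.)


Per-symbol terms -p_i * log2(p_i) with p_i = f_i/33:
  p = 10/33 = 0.303030: log2(p) = -1.722466, -p*log2(p) = 0.521959
  p = 15/33 = 0.454545: log2(p) = -1.137504, -p*log2(p) = 0.517047
  p = 8/33 = 0.242424: log2(p) = -2.044394, -p*log2(p) = 0.495611
H = 0.521959 + 0.517047 + 0.495611 = 1.534617

H = 1.5346 bits/symbol


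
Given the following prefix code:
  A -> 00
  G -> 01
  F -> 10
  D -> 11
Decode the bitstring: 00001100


Decoding step by step:
Bits 00 -> A
Bits 00 -> A
Bits 11 -> D
Bits 00 -> A


Decoded message: AADA


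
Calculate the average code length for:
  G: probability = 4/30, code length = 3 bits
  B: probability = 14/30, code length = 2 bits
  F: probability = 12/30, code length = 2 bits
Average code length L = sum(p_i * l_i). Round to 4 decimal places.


Weighted contributions p_i * l_i:
  G: (4/30) * 3 = 12/30
  B: (14/30) * 2 = 28/30
  F: (12/30) * 2 = 24/30
Sum = (12 + 28 + 24)/30 = 64/30

L = 64/30 = 2.1333 bits/symbol


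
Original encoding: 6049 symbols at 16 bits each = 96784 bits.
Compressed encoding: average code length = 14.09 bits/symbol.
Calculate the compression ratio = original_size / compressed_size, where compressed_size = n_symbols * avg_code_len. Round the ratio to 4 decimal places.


original_size = n_symbols * orig_bits = 6049 * 16 = 96784 bits
compressed_size = n_symbols * avg_code_len = 6049 * 14.09 = 85230.41 bits
ratio = original_size / compressed_size = 96784 / 85230.41 = 1.1356

Compression ratio = 1.1356


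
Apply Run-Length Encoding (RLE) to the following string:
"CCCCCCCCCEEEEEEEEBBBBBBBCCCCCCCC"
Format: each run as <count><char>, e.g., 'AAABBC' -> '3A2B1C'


Scanning runs left to right:
  i=0: run of 'C' x 9 -> '9C'
  i=9: run of 'E' x 8 -> '8E'
  i=17: run of 'B' x 7 -> '7B'
  i=24: run of 'C' x 8 -> '8C'

RLE = 9C8E7B8C


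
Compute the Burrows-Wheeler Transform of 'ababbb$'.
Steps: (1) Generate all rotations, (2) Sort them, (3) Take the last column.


Rotations (sorted):
  0: $ababbb -> last char: b
  1: ababbb$ -> last char: $
  2: abbb$ab -> last char: b
  3: b$ababb -> last char: b
  4: babbb$a -> last char: a
  5: bb$abab -> last char: b
  6: bbb$aba -> last char: a


BWT = b$bbaba


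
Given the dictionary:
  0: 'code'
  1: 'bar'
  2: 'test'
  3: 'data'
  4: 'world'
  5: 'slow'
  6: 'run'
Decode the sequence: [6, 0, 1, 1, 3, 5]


Look up each index in the dictionary:
  6 -> 'run'
  0 -> 'code'
  1 -> 'bar'
  1 -> 'bar'
  3 -> 'data'
  5 -> 'slow'

Decoded: "run code bar bar data slow"


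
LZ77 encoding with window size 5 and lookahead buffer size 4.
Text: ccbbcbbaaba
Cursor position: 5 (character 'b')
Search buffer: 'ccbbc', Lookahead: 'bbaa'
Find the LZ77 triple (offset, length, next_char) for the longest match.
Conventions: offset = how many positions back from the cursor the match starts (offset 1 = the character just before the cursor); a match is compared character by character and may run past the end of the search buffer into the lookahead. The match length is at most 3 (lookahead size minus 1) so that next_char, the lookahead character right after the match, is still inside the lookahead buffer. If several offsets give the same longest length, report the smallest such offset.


Try each offset into the search buffer:
  offset=1 (pos 4, char 'c'): match length 0
  offset=2 (pos 3, char 'b'): match length 1
  offset=3 (pos 2, char 'b'): match length 2
  offset=4 (pos 1, char 'c'): match length 0
  offset=5 (pos 0, char 'c'): match length 0
Longest match has length 2 at offset 3.
next_char = character at position 5 + 2 = 7 -> 'a'

Best match: offset=3, length=2 (matching 'bb' starting at position 2)
LZ77 triple: (3, 2, 'a')


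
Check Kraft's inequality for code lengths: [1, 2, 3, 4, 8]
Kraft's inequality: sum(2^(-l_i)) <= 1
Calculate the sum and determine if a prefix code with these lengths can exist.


Sum = 2^(-1) + 2^(-2) + 2^(-3) + 2^(-4) + 2^(-8)
    = 0.5 + 0.25 + 0.125 + 0.0625 + 0.00390625
    = 241/256 = 0.94140625
Since 0.94140625 <= 1, Kraft's inequality IS satisfied.
A prefix code with these lengths CAN exist.

Kraft sum = 0.94140625. Satisfied.


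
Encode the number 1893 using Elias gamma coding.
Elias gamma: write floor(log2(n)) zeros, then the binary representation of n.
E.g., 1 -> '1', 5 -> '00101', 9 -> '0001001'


num_bits = floor(log2(1893)) + 1 = 11
leading_zeros = num_bits - 1 = 10
binary(1893) = 11101100101

Elias gamma(1893) = '0000000000' + '11101100101' = 000000000011101100101 (21 bits)


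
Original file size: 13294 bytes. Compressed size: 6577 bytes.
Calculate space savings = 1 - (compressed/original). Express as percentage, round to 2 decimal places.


ratio = compressed/original = 6577/13294 = 0.494734
savings = 1 - ratio = 1 - 0.494734 = 0.505266
as a percentage: 0.505266 * 100 = 50.53%

Space savings = 1 - 6577/13294 = 50.53%


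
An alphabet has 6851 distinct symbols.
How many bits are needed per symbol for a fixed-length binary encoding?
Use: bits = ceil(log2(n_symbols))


log2(6851) = 12.7421
Bracket: 2^12 = 4096 < 6851 <= 2^13 = 8192
So ceil(log2(6851)) = 13

bits = ceil(log2(6851)) = ceil(12.7421) = 13 bits


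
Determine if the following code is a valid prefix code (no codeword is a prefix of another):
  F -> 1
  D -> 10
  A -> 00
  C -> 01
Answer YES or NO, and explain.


Checking each pair (does one codeword prefix another?):
  F='1' vs D='10': prefix -- VIOLATION

NO -- this is NOT a valid prefix code. F (1) is a prefix of D (10).


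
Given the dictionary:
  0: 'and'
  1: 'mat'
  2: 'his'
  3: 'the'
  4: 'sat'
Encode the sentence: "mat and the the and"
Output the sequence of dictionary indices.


Look up each word in the dictionary:
  'mat' -> 1
  'and' -> 0
  'the' -> 3
  'the' -> 3
  'and' -> 0

Encoded: [1, 0, 3, 3, 0]


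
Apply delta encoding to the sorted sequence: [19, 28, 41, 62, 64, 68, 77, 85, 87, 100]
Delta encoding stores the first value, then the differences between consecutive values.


First value: 19
Deltas:
  28 - 19 = 9
  41 - 28 = 13
  62 - 41 = 21
  64 - 62 = 2
  68 - 64 = 4
  77 - 68 = 9
  85 - 77 = 8
  87 - 85 = 2
  100 - 87 = 13


Delta encoded: [19, 9, 13, 21, 2, 4, 9, 8, 2, 13]


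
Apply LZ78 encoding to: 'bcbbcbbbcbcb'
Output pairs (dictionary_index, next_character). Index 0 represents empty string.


LZ78 encoding steps:
Dictionary: {0: ''}
Step 1: w='' (idx 0), next='b' -> output (0, 'b'), add 'b' as idx 1
Step 2: w='' (idx 0), next='c' -> output (0, 'c'), add 'c' as idx 2
Step 3: w='b' (idx 1), next='b' -> output (1, 'b'), add 'bb' as idx 3
Step 4: w='c' (idx 2), next='b' -> output (2, 'b'), add 'cb' as idx 4
Step 5: w='bb' (idx 3), next='c' -> output (3, 'c'), add 'bbc' as idx 5
Step 6: w='b' (idx 1), next='c' -> output (1, 'c'), add 'bc' as idx 6
Step 7: w='b' (idx 1), end of input -> output (1, '')


Encoded: [(0, 'b'), (0, 'c'), (1, 'b'), (2, 'b'), (3, 'c'), (1, 'c'), (1, '')]


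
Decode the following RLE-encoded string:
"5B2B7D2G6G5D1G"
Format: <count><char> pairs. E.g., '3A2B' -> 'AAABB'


Expanding each <count><char> pair:
  5B -> 'BBBBB'
  2B -> 'BB'
  7D -> 'DDDDDDD'
  2G -> 'GG'
  6G -> 'GGGGGG'
  5D -> 'DDDDD'
  1G -> 'G'

Decoded = BBBBBBBDDDDDDDGGGGGGGGDDDDDG


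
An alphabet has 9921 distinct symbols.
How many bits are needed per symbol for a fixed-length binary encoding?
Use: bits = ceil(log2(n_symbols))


log2(9921) = 13.2763
Bracket: 2^13 = 8192 < 9921 <= 2^14 = 16384
So ceil(log2(9921)) = 14

bits = ceil(log2(9921)) = ceil(13.2763) = 14 bits


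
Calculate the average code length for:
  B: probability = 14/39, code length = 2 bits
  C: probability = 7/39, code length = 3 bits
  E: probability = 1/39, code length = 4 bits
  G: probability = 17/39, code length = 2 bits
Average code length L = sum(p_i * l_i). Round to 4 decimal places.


Weighted contributions p_i * l_i:
  B: (14/39) * 2 = 28/39
  C: (7/39) * 3 = 21/39
  E: (1/39) * 4 = 4/39
  G: (17/39) * 2 = 34/39
Sum = (28 + 21 + 4 + 34)/39 = 87/39

L = 87/39 = 2.2308 bits/symbol


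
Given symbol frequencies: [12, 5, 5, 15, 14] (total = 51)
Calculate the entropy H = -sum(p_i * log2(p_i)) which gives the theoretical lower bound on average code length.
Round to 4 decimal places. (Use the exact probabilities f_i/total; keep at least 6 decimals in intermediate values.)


Per-symbol terms -p_i * log2(p_i) with p_i = f_i/51:
  p = 12/51 = 0.235294: log2(p) = -2.087463, -p*log2(p) = 0.491168
  p = 5/51 = 0.098039: log2(p) = -3.350497, -p*log2(p) = 0.328480
  p = 5/51 = 0.098039: log2(p) = -3.350497, -p*log2(p) = 0.328480
  p = 15/51 = 0.294118: log2(p) = -1.765535, -p*log2(p) = 0.519275
  p = 14/51 = 0.274510: log2(p) = -1.865070, -p*log2(p) = 0.511980
H = 0.491168 + 0.328480 + 0.328480 + 0.519275 + 0.511980 = 2.179383

H = 2.1794 bits/symbol


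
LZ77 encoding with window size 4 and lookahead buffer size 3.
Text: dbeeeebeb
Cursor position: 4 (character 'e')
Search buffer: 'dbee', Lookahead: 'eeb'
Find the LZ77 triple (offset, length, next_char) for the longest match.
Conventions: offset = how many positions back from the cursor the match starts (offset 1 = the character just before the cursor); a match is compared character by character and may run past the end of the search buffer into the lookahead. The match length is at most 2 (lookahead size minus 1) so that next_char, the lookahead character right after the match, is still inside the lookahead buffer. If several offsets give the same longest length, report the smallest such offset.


Try each offset into the search buffer:
  offset=1 (pos 3, char 'e'): match length 2
  offset=2 (pos 2, char 'e'): match length 2
  offset=3 (pos 1, char 'b'): match length 0
  offset=4 (pos 0, char 'd'): match length 0
Longest match has length 2, found at offsets 1, 2; take the smallest, offset 1.
next_char = character at position 4 + 2 = 6 -> 'b'

Best match: offset=1, length=2 (matching 'ee' starting at position 3)
LZ77 triple: (1, 2, 'b')


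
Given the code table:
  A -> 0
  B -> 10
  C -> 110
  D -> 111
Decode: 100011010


Decoding:
10 -> B
0 -> A
0 -> A
110 -> C
10 -> B


Result: BAACB


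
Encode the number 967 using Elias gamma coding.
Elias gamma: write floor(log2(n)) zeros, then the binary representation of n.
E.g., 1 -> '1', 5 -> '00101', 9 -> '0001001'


num_bits = floor(log2(967)) + 1 = 10
leading_zeros = num_bits - 1 = 9
binary(967) = 1111000111

Elias gamma(967) = '000000000' + '1111000111' = 0000000001111000111 (19 bits)


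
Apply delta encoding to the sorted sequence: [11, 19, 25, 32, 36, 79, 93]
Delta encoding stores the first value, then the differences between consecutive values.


First value: 11
Deltas:
  19 - 11 = 8
  25 - 19 = 6
  32 - 25 = 7
  36 - 32 = 4
  79 - 36 = 43
  93 - 79 = 14


Delta encoded: [11, 8, 6, 7, 4, 43, 14]


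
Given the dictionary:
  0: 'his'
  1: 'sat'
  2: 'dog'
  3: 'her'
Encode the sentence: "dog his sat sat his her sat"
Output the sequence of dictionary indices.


Look up each word in the dictionary:
  'dog' -> 2
  'his' -> 0
  'sat' -> 1
  'sat' -> 1
  'his' -> 0
  'her' -> 3
  'sat' -> 1

Encoded: [2, 0, 1, 1, 0, 3, 1]


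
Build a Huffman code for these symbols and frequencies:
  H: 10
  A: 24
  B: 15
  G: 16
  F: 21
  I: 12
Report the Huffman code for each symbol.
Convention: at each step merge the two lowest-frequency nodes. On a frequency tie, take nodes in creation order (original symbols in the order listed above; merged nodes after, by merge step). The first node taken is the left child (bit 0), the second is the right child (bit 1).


Huffman tree construction:
Step 1: Merge H(10) + I(12) = 22
Step 2: Merge B(15) + G(16) = 31
Step 3: Merge F(21) + (H+I)(22) = 43
Step 4: Merge A(24) + (B+G)(31) = 55
Step 5: Merge (F+(H+I))(43) + (A+(B+G))(55) = 98
Read each symbol's code off the tree from the root (left child = 0, right child = 1).

Codes:
  H: 010 (length 3)
  A: 10 (length 2)
  B: 110 (length 3)
  G: 111 (length 3)
  F: 00 (length 2)
  I: 011 (length 3)
Average code length: 249/98 = 2.5408 bits/symbol
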